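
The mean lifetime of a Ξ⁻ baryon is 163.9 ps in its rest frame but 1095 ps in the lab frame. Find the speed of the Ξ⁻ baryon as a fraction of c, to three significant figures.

γ = Δt/τ₀ = 1095/163.9 = 6.681
β = √(1 − 1/γ²) = √(1 − 0.02240) = √0.9776

β = 0.989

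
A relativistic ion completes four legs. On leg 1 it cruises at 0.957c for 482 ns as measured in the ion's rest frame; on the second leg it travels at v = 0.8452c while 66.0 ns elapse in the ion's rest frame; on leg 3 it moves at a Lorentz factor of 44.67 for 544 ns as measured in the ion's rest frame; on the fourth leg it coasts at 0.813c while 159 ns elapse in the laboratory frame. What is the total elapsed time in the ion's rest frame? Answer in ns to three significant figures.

τ = 1180 ns

Leg 1: 482 ns is already measured in the ion's rest frame.
Leg 2: 66.0 ns is already measured in the ion's rest frame.
Leg 3: 544 ns is already measured in the ion's rest frame.
Leg 4: γ = 1/√(1 − 0.813²) = 1/√0.3390 = 1.717; τ_4 = 159/1.717 = 92.58 ns.
Total: 482.0 + 66.00 + 544.0 + 92.58 ns.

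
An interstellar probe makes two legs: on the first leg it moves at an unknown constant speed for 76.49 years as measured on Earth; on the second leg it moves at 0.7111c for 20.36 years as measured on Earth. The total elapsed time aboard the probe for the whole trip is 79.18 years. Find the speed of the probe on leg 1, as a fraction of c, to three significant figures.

Leg 1: speed unknown; τ_1 = 76.49/γ_1.
Leg 2: γ = 1/√(1 − 0.7111²) = 1/√0.4943 = 1.422; τ_2 = 20.36/1.422 = 14.31 years.
Total proper time: τ_1 + 14.31 = 79.18, so τ_1 = 79.18 − 14.31 = 64.87 years.
γ_1 = 76.49/64.87 = 1.179; β = √(1 − 1/γ²) = √0.2809.

β = 0.530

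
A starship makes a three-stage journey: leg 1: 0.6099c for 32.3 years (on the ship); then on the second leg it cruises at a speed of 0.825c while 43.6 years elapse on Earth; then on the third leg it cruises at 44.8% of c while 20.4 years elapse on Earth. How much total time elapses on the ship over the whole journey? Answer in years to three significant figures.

Leg 1: 32.3 years is already measured on the ship.
Leg 2: γ = 1/√(1 − 0.825²) = 1/√0.3194 = 1.769; τ_2 = 43.6/1.769 = 24.64 years.
Leg 3: β = 0.448; γ = 1/√(1 − 0.448²) = 1/√0.7993 = 1.119; τ_3 = 20.4/1.119 = 18.24 years.
Total: 32.30 + 24.64 + 18.24 years.

τ = 75.2 years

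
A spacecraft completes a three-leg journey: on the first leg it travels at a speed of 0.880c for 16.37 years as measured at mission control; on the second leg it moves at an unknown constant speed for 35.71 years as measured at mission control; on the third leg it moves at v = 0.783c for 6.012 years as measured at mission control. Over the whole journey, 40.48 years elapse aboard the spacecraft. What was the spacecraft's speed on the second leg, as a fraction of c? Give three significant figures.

β = 0.585

Leg 1: γ = 1/√(1 − 0.880²) = 1/√0.2256 = 2.105; τ_1 = 16.37/2.105 = 7.775 years.
Leg 2: speed unknown; τ_2 = 35.71/γ_2.
Leg 3: γ = 1/√(1 − 0.783²) = 1/√0.3869 = 1.608; τ_3 = 6.012/1.608 = 3.740 years.
Total proper time: 7.775 + τ_2 + 3.740 = 40.48, so τ_2 = 40.48 − 11.51 = 28.97 years.
γ_2 = 35.71/28.97 = 1.233; β = √(1 − 1/γ²) = √0.3421.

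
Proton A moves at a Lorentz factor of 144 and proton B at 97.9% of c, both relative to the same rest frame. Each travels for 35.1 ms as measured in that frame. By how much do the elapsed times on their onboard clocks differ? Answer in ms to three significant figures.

|τ_A − τ_B| = 6.91 ms

A: γ = 144; τ_A = 35.1/144.0 = 0.2437 ms.
B: β = 0.979; γ = 1/√(1 − 0.979²) = 1/√0.04156 = 4.905; τ_B = 35.1/4.905 = 7.155 ms.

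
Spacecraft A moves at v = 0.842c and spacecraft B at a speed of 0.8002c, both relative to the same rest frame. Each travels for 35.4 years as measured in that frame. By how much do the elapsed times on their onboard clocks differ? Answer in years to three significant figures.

|τ_A − τ_B| = 2.13 years

A: γ = 1/√(1 − 0.842²) = 1/√0.2910 = 1.854; τ_A = 35.4/1.854 = 19.10 years.
B: γ = 1/√(1 − 0.8002²) = 1/√0.3597 = 1.667; τ_B = 35.4/1.667 = 21.23 years.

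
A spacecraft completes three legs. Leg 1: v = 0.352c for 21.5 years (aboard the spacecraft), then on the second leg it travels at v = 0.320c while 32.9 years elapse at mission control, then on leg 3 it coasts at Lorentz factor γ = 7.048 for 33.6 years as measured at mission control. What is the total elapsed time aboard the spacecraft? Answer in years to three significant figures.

Leg 1: 21.5 years is already measured aboard the spacecraft.
Leg 2: γ = 1/√(1 − 0.320²) = 1/√0.8976 = 1.056; τ_2 = 32.9/1.056 = 31.17 years.
Leg 3: γ = 7.048; τ_3 = 33.6/7.048 = 4.767 years.
Total: 21.50 + 31.17 + 4.767 years.

τ = 57.4 years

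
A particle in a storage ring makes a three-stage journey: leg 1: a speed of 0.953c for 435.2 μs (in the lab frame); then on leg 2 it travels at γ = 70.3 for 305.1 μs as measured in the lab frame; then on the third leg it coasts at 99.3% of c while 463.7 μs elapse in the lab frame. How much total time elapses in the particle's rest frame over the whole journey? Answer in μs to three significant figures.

τ = 191 μs

Leg 1: γ = 1/√(1 − 0.953²) = 1/√0.09179 = 3.301; τ_1 = 435.2/3.301 = 131.9 μs.
Leg 2: γ = 70.3; τ_2 = 305.1/70.30 = 4.340 μs.
Leg 3: β = 0.993; γ = 1/√(1 − 0.993²) = 1/√0.01395 = 8.466; τ_3 = 463.7/8.466 = 54.77 μs.
Total: 131.9 + 4.340 + 54.77 μs.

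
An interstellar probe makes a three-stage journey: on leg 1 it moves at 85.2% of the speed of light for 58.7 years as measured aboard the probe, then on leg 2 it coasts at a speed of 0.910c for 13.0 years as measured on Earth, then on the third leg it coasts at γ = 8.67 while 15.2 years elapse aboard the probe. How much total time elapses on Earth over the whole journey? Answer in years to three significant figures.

Δt = 257 years

Leg 1: β = 0.852; γ = 1/√(1 − 0.852²) = 1/√0.2741 = 1.910; Δt_1 = 1.910 × 58.7 = 112.1 years.
Leg 2: 13.0 years is already measured on Earth.
Leg 3: γ = 8.67; Δt_3 = 8.670 × 15.2 = 131.8 years.
Total: 112.1 + 13.00 + 131.8 years.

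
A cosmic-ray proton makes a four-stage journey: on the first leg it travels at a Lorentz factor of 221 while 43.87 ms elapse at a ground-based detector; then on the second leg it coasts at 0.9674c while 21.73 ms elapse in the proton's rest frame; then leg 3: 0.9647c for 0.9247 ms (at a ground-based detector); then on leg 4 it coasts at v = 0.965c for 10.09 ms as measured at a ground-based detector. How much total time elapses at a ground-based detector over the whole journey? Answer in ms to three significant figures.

Leg 1: 43.87 ms is already measured at a ground-based detector.
Leg 2: γ = 1/√(1 − 0.9674²) = 1/√0.06414 = 3.949; Δt_2 = 3.949 × 21.73 = 85.80 ms.
Leg 3: 0.9247 ms is already measured at a ground-based detector.
Leg 4: 10.09 ms is already measured at a ground-based detector.
Total: 43.87 + 85.80 + 0.9247 + 10.09 ms.

Δt = 141 ms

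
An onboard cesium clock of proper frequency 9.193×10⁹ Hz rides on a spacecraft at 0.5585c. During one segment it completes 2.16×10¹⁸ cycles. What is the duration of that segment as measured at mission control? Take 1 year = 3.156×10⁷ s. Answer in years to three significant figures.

γ = 1/√(1 − 0.5585²) = 1/√0.6881 = 1.206
Proper time for N cycles: τ = N/f = 2.16×10¹⁸/(9.193×10⁹) = 2.350×10⁸ s = 7.445 years.
Lab-frame duration Δt = γτ = 1.206 × 7.445 = 8.975 years.

Δt = 8.98 years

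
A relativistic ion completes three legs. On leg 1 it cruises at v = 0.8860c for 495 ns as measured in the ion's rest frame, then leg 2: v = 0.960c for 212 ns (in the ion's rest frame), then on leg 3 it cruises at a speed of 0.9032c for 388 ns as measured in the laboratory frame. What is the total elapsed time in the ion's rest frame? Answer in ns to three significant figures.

τ = 874 ns

Leg 1: 495 ns is already measured in the ion's rest frame.
Leg 2: 212 ns is already measured in the ion's rest frame.
Leg 3: γ = 1/√(1 − 0.9032²) = 1/√0.1842 = 2.330; τ_3 = 388/2.330 = 166.5 ns.
Total: 495.0 + 212.0 + 166.5 ns.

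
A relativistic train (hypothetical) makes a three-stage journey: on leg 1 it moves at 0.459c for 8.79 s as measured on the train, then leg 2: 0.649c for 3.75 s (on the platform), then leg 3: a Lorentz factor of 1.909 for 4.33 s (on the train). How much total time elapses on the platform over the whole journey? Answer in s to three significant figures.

Δt = 21.9 s

Leg 1: γ = 1/√(1 − 0.459²) = 1/√0.7893 = 1.126; Δt_1 = 1.126 × 8.79 = 9.894 s.
Leg 2: 3.75 s is already measured on the platform.
Leg 3: γ = 1.909; Δt_3 = 1.909 × 4.33 = 8.266 s.
Total: 9.894 + 3.750 + 8.266 s.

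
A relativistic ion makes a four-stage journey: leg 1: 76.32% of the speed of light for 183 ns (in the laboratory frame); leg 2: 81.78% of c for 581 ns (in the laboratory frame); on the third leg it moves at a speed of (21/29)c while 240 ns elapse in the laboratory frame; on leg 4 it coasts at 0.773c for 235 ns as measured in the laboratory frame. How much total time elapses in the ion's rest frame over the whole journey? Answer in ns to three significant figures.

τ = 767 ns

Leg 1: β = 0.7632; γ = 1/√(1 − 0.7632²) = 1/√0.4175 = 1.548; τ_1 = 183/1.548 = 118.2 ns.
Leg 2: β = 0.8178; γ = 1/√(1 − 0.8178²) = 1/√0.3312 = 1.738; τ_2 = 581/1.738 = 334.4 ns.
Leg 3: γ = 1/√(1 − (21/29)²) = 29/20 = 1.450; τ_3 = 240/1.450 = 165.5 ns.
Leg 4: γ = 1/√(1 − 0.773²) = 1/√0.4025 = 1.576; τ_4 = 235/1.576 = 149.1 ns.
Total: 118.2 + 334.4 + 165.5 + 149.1 ns.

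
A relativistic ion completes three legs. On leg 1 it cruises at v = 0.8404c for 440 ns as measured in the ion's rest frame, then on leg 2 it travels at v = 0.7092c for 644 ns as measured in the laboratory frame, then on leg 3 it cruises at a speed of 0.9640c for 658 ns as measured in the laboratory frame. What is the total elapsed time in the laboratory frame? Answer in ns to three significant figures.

Leg 1: γ = 1/√(1 − 0.8404²) = 1/√0.2937 = 1.845; Δt_1 = 1.845 × 440 = 811.9 ns.
Leg 2: 644 ns is already measured in the laboratory frame.
Leg 3: 658 ns is already measured in the laboratory frame.
Total: 811.9 + 644.0 + 658.0 ns.

Δt = 2110 ns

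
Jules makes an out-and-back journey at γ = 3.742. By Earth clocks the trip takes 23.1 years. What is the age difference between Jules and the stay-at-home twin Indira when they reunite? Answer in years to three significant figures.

γ = 3.742
Jules's elapsed proper time: τ = 23.1/3.742 = 6.173 years.
Age gap = Δt − τ = 23.1 − 6.173 years.

Δt − τ = 16.9 years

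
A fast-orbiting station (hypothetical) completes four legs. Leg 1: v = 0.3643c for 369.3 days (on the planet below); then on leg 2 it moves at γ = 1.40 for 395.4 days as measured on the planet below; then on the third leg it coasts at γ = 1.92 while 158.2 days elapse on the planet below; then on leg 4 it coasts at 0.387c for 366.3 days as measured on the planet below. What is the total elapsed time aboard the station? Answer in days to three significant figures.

Leg 1: γ = 1/√(1 − 0.3643²) = 1/√0.8673 = 1.074; τ_1 = 369.3/1.074 = 343.9 days.
Leg 2: γ = 1.40; τ_2 = 395.4/1.400 = 282.4 days.
Leg 3: γ = 1.92; τ_3 = 158.2/1.920 = 82.40 days.
Leg 4: γ = 1/√(1 − 0.387²) = 1/√0.8502 = 1.085; τ_4 = 366.3/1.085 = 337.8 days.
Total: 343.9 + 282.4 + 82.40 + 337.8 days.

τ = 1050 days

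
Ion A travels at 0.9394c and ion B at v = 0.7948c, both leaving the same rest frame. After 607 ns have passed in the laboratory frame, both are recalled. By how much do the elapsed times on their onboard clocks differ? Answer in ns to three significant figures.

A: γ = 1/√(1 − 0.9394²) = 1/√0.1175 = 2.917; τ_A = 607/2.917 = 208.1 ns.
B: γ = 1/√(1 − 0.7948²) = 1/√0.3683 = 1.648; τ_B = 607/1.648 = 368.4 ns.

|τ_A − τ_B| = 160 ns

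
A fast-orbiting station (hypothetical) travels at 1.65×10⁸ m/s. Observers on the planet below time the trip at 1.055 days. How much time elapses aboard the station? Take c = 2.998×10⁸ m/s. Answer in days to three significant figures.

τ = 0.881 days

β = 1.65×10⁸/2.998×10⁸ = 0.5504; γ = 1/√(1 − 0.5504²) = 1.198
The interval measured on the planet below is the dilated one; the clock aboard the station measures the proper time τ = Δt/γ = 1.055/1.198 days.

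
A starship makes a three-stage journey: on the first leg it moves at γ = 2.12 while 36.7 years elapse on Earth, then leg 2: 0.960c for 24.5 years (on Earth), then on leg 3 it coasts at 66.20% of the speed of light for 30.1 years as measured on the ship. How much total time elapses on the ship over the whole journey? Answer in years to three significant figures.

Leg 1: γ = 2.12; τ_1 = 36.7/2.120 = 17.31 years.
Leg 2: γ = 1/√(1 − 0.960²) = 25/7 ≈ 3.571; τ_2 = 24.5/3.571 = 6.860 years.
Leg 3: 30.1 years is already measured on the ship.
Total: 17.31 + 6.860 + 30.10 years.

τ = 54.3 years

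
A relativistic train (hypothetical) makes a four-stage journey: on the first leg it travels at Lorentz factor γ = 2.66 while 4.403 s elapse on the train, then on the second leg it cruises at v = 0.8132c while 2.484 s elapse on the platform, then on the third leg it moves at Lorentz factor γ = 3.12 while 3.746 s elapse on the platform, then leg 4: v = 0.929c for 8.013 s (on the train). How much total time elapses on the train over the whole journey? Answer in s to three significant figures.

τ = 15.1 s

Leg 1: 4.403 s is already measured on the train.
Leg 2: γ = 1/√(1 − 0.8132²) = 1/√0.3387 = 1.718; τ_2 = 2.484/1.718 = 1.446 s.
Leg 3: γ = 3.12; τ_3 = 3.746/3.120 = 1.201 s.
Leg 4: 8.013 s is already measured on the train.
Total: 4.403 + 1.446 + 1.201 + 8.013 s.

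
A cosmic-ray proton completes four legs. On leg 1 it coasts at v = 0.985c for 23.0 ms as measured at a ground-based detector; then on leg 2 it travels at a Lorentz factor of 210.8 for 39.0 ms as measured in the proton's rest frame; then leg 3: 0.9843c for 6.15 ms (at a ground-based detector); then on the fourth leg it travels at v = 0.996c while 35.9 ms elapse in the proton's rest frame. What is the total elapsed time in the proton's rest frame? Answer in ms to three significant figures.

Leg 1: γ = 1/√(1 − 0.985²) = 1/√0.02977 = 5.795; τ_1 = 23.0/5.795 = 3.969 ms.
Leg 2: 39.0 ms is already measured in the proton's rest frame.
Leg 3: γ = 1/√(1 − 0.9843²) = 1/√0.03115 = 5.666; τ_3 = 6.15/5.666 = 1.085 ms.
Leg 4: 35.9 ms is already measured in the proton's rest frame.
Total: 3.969 + 39.00 + 1.085 + 35.90 ms.

τ = 80.0 ms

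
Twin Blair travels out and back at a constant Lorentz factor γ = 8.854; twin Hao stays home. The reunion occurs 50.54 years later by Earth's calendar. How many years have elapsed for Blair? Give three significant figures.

τ = 5.71 years

γ = 8.854
Blair's clock measures proper time along the trip: τ = Δt/γ = 50.54/8.854 years.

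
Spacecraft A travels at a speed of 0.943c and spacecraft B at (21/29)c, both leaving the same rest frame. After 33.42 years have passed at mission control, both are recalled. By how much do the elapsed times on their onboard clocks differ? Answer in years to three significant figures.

|τ_A − τ_B| = 11.9 years

A: γ = 1/√(1 − 0.943²) = 1/√0.1108 = 3.005; τ_A = 33.42/3.005 = 11.12 years.
B: γ = 1/√(1 − (21/29)²) = 29/20 = 1.450; τ_B = 33.42/1.450 = 23.05 years.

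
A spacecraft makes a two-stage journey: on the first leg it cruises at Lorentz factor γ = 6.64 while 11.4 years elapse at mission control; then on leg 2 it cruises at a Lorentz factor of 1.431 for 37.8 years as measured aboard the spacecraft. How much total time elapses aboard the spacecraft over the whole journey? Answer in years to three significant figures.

τ = 39.5 years

Leg 1: γ = 6.64; τ_1 = 11.4/6.640 = 1.717 years.
Leg 2: 37.8 years is already measured aboard the spacecraft.
Total: 1.717 + 37.80 years.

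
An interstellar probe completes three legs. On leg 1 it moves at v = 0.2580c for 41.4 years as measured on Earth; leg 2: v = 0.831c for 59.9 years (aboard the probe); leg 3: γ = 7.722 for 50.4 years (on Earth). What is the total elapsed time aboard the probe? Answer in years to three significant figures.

τ = 106 years

Leg 1: γ = 1/√(1 − 0.2580²) = 1/√0.9334 = 1.035; τ_1 = 41.4/1.035 = 40.00 years.
Leg 2: 59.9 years is already measured aboard the probe.
Leg 3: γ = 7.722; τ_3 = 50.4/7.722 = 6.527 years.
Total: 40.00 + 59.90 + 6.527 years.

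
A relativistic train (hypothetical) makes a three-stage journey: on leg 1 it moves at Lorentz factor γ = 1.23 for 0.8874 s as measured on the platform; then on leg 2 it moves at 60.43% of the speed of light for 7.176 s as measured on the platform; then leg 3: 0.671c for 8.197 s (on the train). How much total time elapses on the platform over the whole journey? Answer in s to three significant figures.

Δt = 19.1 s

Leg 1: 0.8874 s is already measured on the platform.
Leg 2: 7.176 s is already measured on the platform.
Leg 3: γ = 1/√(1 − 0.671²) = 1/√0.5498 = 1.349; Δt_3 = 1.349 × 8.197 = 11.06 s.
Total: 0.8874 + 7.176 + 11.06 s.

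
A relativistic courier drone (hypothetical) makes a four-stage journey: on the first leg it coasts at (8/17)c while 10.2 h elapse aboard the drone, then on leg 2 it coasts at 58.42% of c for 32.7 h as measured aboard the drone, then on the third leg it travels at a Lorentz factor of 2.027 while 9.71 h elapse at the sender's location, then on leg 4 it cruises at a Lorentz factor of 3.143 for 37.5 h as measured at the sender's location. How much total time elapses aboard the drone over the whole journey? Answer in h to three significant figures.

τ = 59.6 h

Leg 1: 10.2 h is already measured aboard the drone.
Leg 2: 32.7 h is already measured aboard the drone.
Leg 3: γ = 2.027; τ_3 = 9.71/2.027 = 4.790 h.
Leg 4: γ = 3.143; τ_4 = 37.5/3.143 = 11.93 h.
Total: 10.20 + 32.70 + 4.790 + 11.93 h.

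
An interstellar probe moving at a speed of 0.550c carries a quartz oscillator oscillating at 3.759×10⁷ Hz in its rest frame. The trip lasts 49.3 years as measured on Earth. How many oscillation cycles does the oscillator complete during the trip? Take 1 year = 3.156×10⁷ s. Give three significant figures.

γ = 1/√(1 − 0.550²) = 1/√0.6975 = 1.197
The oscillator's own cycle count is N = f × τ where τ is the proper time aboard the probe. τ = Δt/γ = 49.3/1.197 = 41.17 years = 1.299×10⁹ s.
N = 3.759×10⁷ × 1.299×10⁹ = 4.885×10¹⁶.

N = 4.88×10¹⁶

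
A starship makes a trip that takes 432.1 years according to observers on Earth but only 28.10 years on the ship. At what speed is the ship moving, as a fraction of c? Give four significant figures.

β = 0.9979

The proper time is measured on the ship (both events occur at the ship's location); Δt is measured on Earth. γ = Δt/τ = 432.1/28.10 = 15.38.
β = √(1 − 1/γ²) = √(1 − 0.004229) = √0.9958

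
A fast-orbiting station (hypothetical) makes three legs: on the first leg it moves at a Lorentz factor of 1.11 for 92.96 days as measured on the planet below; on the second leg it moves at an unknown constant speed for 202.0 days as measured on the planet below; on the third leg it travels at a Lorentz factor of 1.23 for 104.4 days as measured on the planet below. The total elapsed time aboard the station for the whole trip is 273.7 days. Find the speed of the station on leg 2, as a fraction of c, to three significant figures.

β = 0.854

Leg 1: γ = 1.11; τ_1 = 92.96/1.110 = 83.75 days.
Leg 2: speed unknown; τ_2 = 202.0/γ_2.
Leg 3: γ = 1.23; τ_3 = 104.4/1.230 = 84.88 days.
Total proper time: 83.75 + τ_2 + 84.88 = 273.7, so τ_2 = 273.7 − 168.6 = 105.1 days.
γ_2 = 202.0/105.1 = 1.922; β = √(1 − 1/γ²) = √0.7294.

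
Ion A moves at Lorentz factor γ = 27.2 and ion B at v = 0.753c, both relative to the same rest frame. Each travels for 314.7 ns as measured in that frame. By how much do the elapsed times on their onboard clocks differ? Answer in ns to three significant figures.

|τ_A − τ_B| = 196 ns

A: γ = 27.2; τ_A = 314.7/27.20 = 11.57 ns.
B: γ = 1/√(1 − 0.753²) = 1/√0.4330 = 1.520; τ_B = 314.7/1.520 = 207.1 ns.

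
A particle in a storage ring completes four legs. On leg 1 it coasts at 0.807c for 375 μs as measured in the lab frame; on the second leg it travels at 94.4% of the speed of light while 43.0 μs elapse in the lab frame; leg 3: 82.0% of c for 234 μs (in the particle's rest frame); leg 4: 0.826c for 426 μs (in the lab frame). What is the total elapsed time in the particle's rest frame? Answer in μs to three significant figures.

τ = 710 μs

Leg 1: γ = 1/√(1 − 0.807²) = 1/√0.3488 = 1.693; τ_1 = 375/1.693 = 221.5 μs.
Leg 2: β = 0.944; γ = 1/√(1 − 0.944²) = 1/√0.1089 = 3.031; τ_2 = 43.0/3.031 = 14.19 μs.
Leg 3: 234 μs is already measured in the particle's rest frame.
Leg 4: γ = 1/√(1 − 0.826²) = 1/√0.3177 = 1.774; τ_4 = 426/1.774 = 240.1 μs.
Total: 221.5 + 14.19 + 234.0 + 240.1 μs.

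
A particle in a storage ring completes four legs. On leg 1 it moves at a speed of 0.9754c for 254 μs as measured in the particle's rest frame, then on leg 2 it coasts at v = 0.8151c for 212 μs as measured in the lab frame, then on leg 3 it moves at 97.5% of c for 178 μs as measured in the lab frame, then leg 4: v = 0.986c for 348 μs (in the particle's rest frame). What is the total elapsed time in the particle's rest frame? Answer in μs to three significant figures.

τ = 764 μs

Leg 1: 254 μs is already measured in the particle's rest frame.
Leg 2: γ = 1/√(1 − 0.8151²) = 1/√0.3356 = 1.726; τ_2 = 212/1.726 = 122.8 μs.
Leg 3: β = 0.975; γ = 1/√(1 − 0.975²) = 1/√0.04938 = 4.500; τ_3 = 178/4.500 = 39.55 μs.
Leg 4: 348 μs is already measured in the particle's rest frame.
Total: 254.0 + 122.8 + 39.55 + 348.0 μs.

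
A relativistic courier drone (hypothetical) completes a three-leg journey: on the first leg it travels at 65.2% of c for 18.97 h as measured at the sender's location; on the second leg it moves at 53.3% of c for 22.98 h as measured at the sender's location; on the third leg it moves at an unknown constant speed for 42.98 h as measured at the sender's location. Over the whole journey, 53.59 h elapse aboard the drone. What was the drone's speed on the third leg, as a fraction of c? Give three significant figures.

β = 0.888

Leg 1: β = 0.652; γ = 1/√(1 − 0.652²) = 1/√0.5749 = 1.319; τ_1 = 18.97/1.319 = 14.38 h.
Leg 2: β = 0.533; γ = 1/√(1 − 0.533²) = 1/√0.7159 = 1.182; τ_2 = 22.98/1.182 = 19.44 h.
Leg 3: speed unknown; τ_3 = 42.98/γ_3.
Total proper time: 14.38 + 19.44 + τ_3 = 53.59, so τ_3 = 53.59 − 33.83 = 19.76 h.
γ_3 = 42.98/19.76 = 2.175; β = √(1 − 1/γ²) = √0.7886.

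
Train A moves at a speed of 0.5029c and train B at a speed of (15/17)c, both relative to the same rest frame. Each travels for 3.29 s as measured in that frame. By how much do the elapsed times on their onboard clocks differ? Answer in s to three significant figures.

|τ_A − τ_B| = 1.30 s

A: γ = 1/√(1 − 0.5029²) = 1/√0.7471 = 1.157; τ_A = 3.29/1.157 = 2.844 s.
B: γ = 1/√(1 − (15/17)²) = 17/8 = 2.125; τ_B = 3.29/2.125 = 1.548 s.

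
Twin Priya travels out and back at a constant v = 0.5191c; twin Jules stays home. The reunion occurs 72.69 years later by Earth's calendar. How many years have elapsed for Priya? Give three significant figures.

γ = 1/√(1 − 0.5191²) = 1/√0.7305 = 1.170
Priya's clock measures proper time along the trip: τ = Δt/γ = 72.69/1.170 years.

τ = 62.1 years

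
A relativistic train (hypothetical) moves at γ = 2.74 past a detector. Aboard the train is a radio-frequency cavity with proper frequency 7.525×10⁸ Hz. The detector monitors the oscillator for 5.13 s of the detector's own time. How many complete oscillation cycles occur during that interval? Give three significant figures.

γ = 2.74
During 5.13 s of lab time, the oscillator's proper time advances by τ = Δt/γ = 5.13/2.740 = 1.872 s = 1.872×10⁰ s.
N = f × τ = 7.525×10⁸ × 1.872×10⁰ = 1.409×10⁹.

N = 1.41×10⁹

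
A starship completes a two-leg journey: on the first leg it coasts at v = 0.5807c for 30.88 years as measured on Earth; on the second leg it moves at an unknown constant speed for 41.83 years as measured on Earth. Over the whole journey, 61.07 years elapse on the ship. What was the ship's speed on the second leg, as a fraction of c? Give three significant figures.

Leg 1: γ = 1/√(1 − 0.5807²) = 1/√0.6628 = 1.228; τ_1 = 30.88/1.228 = 25.14 years.
Leg 2: speed unknown; τ_2 = 41.83/γ_2.
Total proper time: 25.14 + τ_2 = 61.07, so τ_2 = 61.07 − 25.14 = 35.93 years.
γ_2 = 41.83/35.93 = 1.164; β = √(1 − 1/γ²) = √0.2622.

β = 0.512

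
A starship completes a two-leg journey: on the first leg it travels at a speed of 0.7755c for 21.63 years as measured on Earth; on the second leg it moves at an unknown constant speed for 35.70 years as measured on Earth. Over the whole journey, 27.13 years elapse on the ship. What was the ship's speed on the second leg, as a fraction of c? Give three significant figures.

β = 0.926

Leg 1: γ = 1/√(1 − 0.7755²) = 1/√0.3986 = 1.584; τ_1 = 21.63/1.584 = 13.66 years.
Leg 2: speed unknown; τ_2 = 35.70/γ_2.
Total proper time: 13.66 + τ_2 = 27.13, so τ_2 = 27.13 − 13.66 = 13.47 years.
γ_2 = 35.70/13.47 = 2.650; β = √(1 − 1/γ²) = √0.8576.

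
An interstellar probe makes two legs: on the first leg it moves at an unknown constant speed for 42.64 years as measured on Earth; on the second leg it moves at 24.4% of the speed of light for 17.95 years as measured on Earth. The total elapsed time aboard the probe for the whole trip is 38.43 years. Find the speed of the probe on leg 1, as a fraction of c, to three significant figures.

Leg 1: speed unknown; τ_1 = 42.64/γ_1.
Leg 2: β = 0.244; γ = 1/√(1 − 0.244²) = 1/√0.9405 = 1.031; τ_2 = 17.95/1.031 = 17.41 years.
Total proper time: τ_1 + 17.41 = 38.43, so τ_1 = 38.43 − 17.41 = 21.02 years.
γ_1 = 42.64/21.02 = 2.028; β = √(1 − 1/γ²) = √0.7569.

β = 0.870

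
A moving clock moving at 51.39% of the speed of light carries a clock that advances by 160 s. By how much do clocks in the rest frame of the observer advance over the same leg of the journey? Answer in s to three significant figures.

Δt = 187 s

β = 0.5139; γ = 1/√(1 − 0.5139²) = 1/√0.7359 = 1.166
The interval measured on the moving clock is the proper time (both events occur at the same place in that frame); the lab-frame interval is Δt = γτ = 1.166 × 160 s.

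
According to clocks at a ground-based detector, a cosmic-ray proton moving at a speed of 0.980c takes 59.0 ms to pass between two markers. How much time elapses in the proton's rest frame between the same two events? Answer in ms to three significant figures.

τ = 11.7 ms

γ = 1/√(1 − 0.980²) = 1/√0.03960 = 5.025
The interval measured at a ground-based detector is the dilated one; the clock in the proton's rest frame measures the proper time τ = Δt/γ = 59.0/5.025 ms.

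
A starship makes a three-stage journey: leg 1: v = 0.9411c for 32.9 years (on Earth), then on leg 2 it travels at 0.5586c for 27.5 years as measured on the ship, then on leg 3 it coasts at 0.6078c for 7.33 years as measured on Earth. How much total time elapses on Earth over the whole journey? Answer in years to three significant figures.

Leg 1: 32.9 years is already measured on Earth.
Leg 2: γ = 1/√(1 − 0.5586²) = 1/√0.6880 = 1.206; Δt_2 = 1.206 × 27.5 = 33.16 years.
Leg 3: 7.33 years is already measured on Earth.
Total: 32.90 + 33.16 + 7.330 years.

Δt = 73.4 years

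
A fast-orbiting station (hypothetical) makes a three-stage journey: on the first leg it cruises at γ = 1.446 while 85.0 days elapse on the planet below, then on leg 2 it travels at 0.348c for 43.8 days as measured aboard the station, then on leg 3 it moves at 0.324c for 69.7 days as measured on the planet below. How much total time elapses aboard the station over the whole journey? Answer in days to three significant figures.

Leg 1: γ = 1.446; τ_1 = 85.0/1.446 = 58.78 days.
Leg 2: 43.8 days is already measured aboard the station.
Leg 3: γ = 1/√(1 − 0.324²) = 1/√0.8950 = 1.057; τ_3 = 69.7/1.057 = 65.94 days.
Total: 58.78 + 43.80 + 65.94 days.

τ = 169 days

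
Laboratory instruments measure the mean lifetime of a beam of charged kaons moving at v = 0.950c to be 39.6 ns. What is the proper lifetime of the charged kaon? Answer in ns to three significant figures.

γ = 1/√(1 − 0.950²) = 1/√0.09750 = 3.203
The lab-frame lifetime is the dilated interval; the proper lifetime is τ₀ = Δt/γ = 39.6/3.203 ns.

τ₀ = 12.4 ns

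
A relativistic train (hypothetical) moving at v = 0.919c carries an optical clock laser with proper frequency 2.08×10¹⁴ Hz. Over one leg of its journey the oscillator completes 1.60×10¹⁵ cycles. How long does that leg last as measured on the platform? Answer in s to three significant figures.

γ = 1/√(1 − 0.919²) = 1/√0.1554 = 2.536
Proper time for N cycles: τ = N/f = 1.60×10¹⁵/(2.08×10¹⁴) = 7.692×10⁰ s = 7.692 s.
Lab-frame duration Δt = γτ = 2.536 × 7.692 = 19.51 s.

Δt = 19.5 s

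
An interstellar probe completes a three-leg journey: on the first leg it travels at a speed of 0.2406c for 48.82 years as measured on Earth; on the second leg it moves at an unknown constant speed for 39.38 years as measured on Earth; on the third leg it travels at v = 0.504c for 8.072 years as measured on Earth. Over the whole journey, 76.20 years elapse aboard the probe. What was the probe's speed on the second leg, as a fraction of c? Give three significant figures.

β = 0.832

Leg 1: γ = 1/√(1 − 0.2406²) = 1/√0.9421 = 1.030; τ_1 = 48.82/1.030 = 47.39 years.
Leg 2: speed unknown; τ_2 = 39.38/γ_2.
Leg 3: γ = 1/√(1 − 0.504²) = 1/√0.7460 = 1.158; τ_3 = 8.072/1.158 = 6.972 years.
Total proper time: 47.39 + τ_2 + 6.972 = 76.20, so τ_2 = 76.20 − 54.36 = 21.84 years.
γ_2 = 39.38/21.84 = 1.803; β = √(1 − 1/γ²) = √0.6924.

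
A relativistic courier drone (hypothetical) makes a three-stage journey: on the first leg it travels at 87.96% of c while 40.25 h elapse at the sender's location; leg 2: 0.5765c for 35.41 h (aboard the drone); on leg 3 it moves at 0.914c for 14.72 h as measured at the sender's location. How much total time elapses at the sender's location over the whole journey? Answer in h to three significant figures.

Δt = 98.3 h

Leg 1: 40.25 h is already measured at the sender's location.
Leg 2: γ = 1/√(1 − 0.5765²) = 1/√0.6676 = 1.224; Δt_2 = 1.224 × 35.41 = 43.34 h.
Leg 3: 14.72 h is already measured at the sender's location.
Total: 40.25 + 43.34 + 14.72 h.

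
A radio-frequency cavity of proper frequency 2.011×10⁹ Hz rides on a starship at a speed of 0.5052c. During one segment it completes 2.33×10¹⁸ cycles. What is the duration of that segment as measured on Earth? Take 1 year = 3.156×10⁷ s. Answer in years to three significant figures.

Δt = 42.5 years

γ = 1/√(1 − 0.5052²) = 1/√0.7448 = 1.159
Proper time for N cycles: τ = N/f = 2.33×10¹⁸/(2.011×10⁹) = 1.159×10⁹ s = 36.71 years.
Lab-frame duration Δt = γτ = 1.159 × 36.71 = 42.54 years.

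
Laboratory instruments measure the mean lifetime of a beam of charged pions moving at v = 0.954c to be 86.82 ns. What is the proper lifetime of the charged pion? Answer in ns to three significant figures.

γ = 1/√(1 − 0.954²) = 1/√0.08988 = 3.335
The lab-frame lifetime is the dilated interval; the proper lifetime is τ₀ = Δt/γ = 86.82/3.335 ns.

τ₀ = 26.0 ns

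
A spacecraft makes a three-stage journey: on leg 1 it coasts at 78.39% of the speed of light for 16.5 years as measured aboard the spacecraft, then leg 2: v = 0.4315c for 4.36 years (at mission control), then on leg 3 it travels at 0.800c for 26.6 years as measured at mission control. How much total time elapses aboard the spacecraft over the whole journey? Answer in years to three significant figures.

Leg 1: 16.5 years is already measured aboard the spacecraft.
Leg 2: γ = 1/√(1 − 0.4315²) = 1/√0.8138 = 1.109; τ_2 = 4.36/1.109 = 3.933 years.
Leg 3: γ = 1/√(1 − 0.800²) = 5/3 ≈ 1.667; τ_3 = 26.6/1.667 = 15.96 years.
Total: 16.50 + 3.933 + 15.96 years.

τ = 36.4 years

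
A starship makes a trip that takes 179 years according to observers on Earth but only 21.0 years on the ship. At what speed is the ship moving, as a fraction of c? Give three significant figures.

The proper time is measured on the ship (both events occur at the ship's location); Δt is measured on Earth. γ = Δt/τ = 179/21.0 = 8.524.
β = √(1 − 1/γ²) = √(1 − 0.01376) = √0.9862

v = 0.993c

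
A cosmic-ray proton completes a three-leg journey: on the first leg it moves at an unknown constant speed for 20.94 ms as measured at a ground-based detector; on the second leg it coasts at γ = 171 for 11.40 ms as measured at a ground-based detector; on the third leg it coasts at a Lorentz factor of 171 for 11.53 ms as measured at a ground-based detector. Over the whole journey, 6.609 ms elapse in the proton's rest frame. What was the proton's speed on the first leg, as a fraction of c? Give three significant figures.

Leg 1: speed unknown; τ_1 = 20.94/γ_1.
Leg 2: γ = 171; τ_2 = 11.40/171.0 = 0.06667 ms.
Leg 3: γ = 171; τ_3 = 11.53/171.0 = 0.06743 ms.
Total proper time: τ_1 + 0.06667 + 0.06743 = 6.609, so τ_1 = 6.609 − 0.1341 = 6.475 ms.
γ_1 = 20.94/6.475 = 3.234; β = √(1 − 1/γ²) = √0.9044.

β = 0.951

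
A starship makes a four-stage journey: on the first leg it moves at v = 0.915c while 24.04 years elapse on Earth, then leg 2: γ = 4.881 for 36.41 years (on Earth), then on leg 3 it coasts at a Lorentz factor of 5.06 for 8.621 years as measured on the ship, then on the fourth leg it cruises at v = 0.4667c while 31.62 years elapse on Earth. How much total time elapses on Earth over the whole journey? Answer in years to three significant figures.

Δt = 136 years

Leg 1: 24.04 years is already measured on Earth.
Leg 2: 36.41 years is already measured on Earth.
Leg 3: γ = 5.06; Δt_3 = 5.060 × 8.621 = 43.62 years.
Leg 4: 31.62 years is already measured on Earth.
Total: 24.04 + 36.41 + 43.62 + 31.62 years.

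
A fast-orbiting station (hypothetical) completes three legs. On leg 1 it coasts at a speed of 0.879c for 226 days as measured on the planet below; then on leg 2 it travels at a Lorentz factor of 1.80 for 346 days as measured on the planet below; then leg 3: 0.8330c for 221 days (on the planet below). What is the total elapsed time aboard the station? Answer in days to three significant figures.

Leg 1: γ = 1/√(1 − 0.879²) = 1/√0.2274 = 2.097; τ_1 = 226/2.097 = 107.8 days.
Leg 2: γ = 1.80; τ_2 = 346/1.800 = 192.2 days.
Leg 3: γ = 1/√(1 − 0.8330²) = 1/√0.3061 = 1.807; τ_3 = 221/1.807 = 122.3 days.
Total: 107.8 + 192.2 + 122.3 days.

τ = 422 days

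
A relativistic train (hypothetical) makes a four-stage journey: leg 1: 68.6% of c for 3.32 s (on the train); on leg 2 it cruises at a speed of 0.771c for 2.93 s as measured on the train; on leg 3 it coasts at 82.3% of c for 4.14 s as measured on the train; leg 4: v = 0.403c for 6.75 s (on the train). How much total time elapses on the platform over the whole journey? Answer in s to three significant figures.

Δt = 23.8 s

Leg 1: β = 0.686; γ = 1/√(1 − 0.686²) = 1/√0.5294 = 1.374; Δt_1 = 1.374 × 3.32 = 4.563 s.
Leg 2: γ = 1/√(1 − 0.771²) = 1/√0.4056 = 1.570; Δt_2 = 1.570 × 2.93 = 4.601 s.
Leg 3: β = 0.823; γ = 1/√(1 − 0.823²) = 1/√0.3227 = 1.760; Δt_3 = 1.760 × 4.14 = 7.288 s.
Leg 4: γ = 1/√(1 − 0.403²) = 1/√0.8376 = 1.093; Δt_4 = 1.093 × 6.75 = 7.375 s.
Total: 4.563 + 4.601 + 7.288 + 7.375 s.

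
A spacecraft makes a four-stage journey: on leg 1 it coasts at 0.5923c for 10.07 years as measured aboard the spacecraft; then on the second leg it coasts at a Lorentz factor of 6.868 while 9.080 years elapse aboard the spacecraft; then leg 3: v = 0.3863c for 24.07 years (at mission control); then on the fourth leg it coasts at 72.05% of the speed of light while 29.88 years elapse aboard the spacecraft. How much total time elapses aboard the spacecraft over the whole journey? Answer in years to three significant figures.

τ = 71.2 years

Leg 1: 10.07 years is already measured aboard the spacecraft.
Leg 2: 9.080 years is already measured aboard the spacecraft.
Leg 3: γ = 1/√(1 − 0.3863²) = 1/√0.8508 = 1.084; τ_3 = 24.07/1.084 = 22.20 years.
Leg 4: 29.88 years is already measured aboard the spacecraft.
Total: 10.07 + 9.080 + 22.20 + 29.88 years.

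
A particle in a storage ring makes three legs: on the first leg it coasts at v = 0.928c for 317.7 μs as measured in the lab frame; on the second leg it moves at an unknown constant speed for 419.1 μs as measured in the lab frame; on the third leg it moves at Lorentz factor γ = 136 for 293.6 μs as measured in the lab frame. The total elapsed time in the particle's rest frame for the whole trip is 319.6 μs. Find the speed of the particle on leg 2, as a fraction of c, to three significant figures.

Leg 1: γ = 1/√(1 − 0.928²) = 1/√0.1388 = 2.684; τ_1 = 317.7/2.684 = 118.4 μs.
Leg 2: speed unknown; τ_2 = 419.1/γ_2.
Leg 3: γ = 136; τ_3 = 293.6/136.0 = 2.159 μs.
Total proper time: 118.4 + τ_2 + 2.159 = 319.6, so τ_2 = 319.6 − 120.5 = 199.1 μs.
γ_2 = 419.1/199.1 = 2.105; β = √(1 − 1/γ²) = √0.7744.

β = 0.880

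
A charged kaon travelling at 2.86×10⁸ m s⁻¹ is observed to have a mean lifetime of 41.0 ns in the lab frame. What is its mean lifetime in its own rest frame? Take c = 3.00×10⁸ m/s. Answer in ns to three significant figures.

τ₀ = 12.4 ns

β = 2.86×10⁸/3.00×10⁸ = 0.9533; γ = 1/√(1 − 0.9533²) = 3.312
The lab-frame lifetime is the dilated interval; the proper lifetime is τ₀ = Δt/γ = 41.0/3.312 ns.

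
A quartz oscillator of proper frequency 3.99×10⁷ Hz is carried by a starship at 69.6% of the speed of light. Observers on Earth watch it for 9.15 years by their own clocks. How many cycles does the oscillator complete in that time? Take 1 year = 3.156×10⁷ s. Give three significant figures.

β = 0.696; γ = 1/√(1 − 0.696²) = 1/√0.5156 = 1.393
During 9.15 years of lab time, the oscillator's proper time advances by τ = Δt/γ = 9.15/1.393 = 6.570 years = 2.074×10⁸ s.
N = f × τ = 3.99×10⁷ × 2.074×10⁸ = 8.273×10¹⁵.

N = 8.27×10¹⁵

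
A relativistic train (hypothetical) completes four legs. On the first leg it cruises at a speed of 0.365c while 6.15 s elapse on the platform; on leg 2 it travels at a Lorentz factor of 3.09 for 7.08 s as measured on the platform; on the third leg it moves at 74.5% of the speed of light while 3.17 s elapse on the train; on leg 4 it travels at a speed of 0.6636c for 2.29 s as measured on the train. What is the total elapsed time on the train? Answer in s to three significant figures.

τ = 13.5 s

Leg 1: γ = 1/√(1 − 0.365²) = 1/√0.8668 = 1.074; τ_1 = 6.15/1.074 = 5.726 s.
Leg 2: γ = 3.09; τ_2 = 7.08/3.090 = 2.291 s.
Leg 3: 3.17 s is already measured on the train.
Leg 4: 2.29 s is already measured on the train.
Total: 5.726 + 2.291 + 3.170 + 2.290 s.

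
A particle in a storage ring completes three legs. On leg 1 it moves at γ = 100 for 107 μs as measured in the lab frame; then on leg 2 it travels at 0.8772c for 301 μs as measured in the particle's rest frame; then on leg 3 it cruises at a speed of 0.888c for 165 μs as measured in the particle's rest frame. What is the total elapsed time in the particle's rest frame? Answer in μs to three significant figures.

Leg 1: γ = 100; τ_1 = 107/100.0 = 1.070 μs.
Leg 2: 301 μs is already measured in the particle's rest frame.
Leg 3: 165 μs is already measured in the particle's rest frame.
Total: 1.070 + 301.0 + 165.0 μs.

τ = 467 μs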